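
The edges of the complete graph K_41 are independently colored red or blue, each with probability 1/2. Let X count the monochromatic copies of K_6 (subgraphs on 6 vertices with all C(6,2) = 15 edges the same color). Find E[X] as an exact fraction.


Let X = Σ_S X_S over the C(41, 6) = 4496388 subsets S of size 6, where X_S = 1 if the K_6 on S is monochromatic.
For a fixed S, the K_6 on S has C(6, 2) = 15 edges. P[all 15 edges red] = (1/2)^15, and likewise for blue, so P[monochromatic] = 2·(1/2)^15 = 2^{1 − 15} = 1/16384.
By linearity: E[X] = C(41, 6) · 2^{1 − 15} = 4496388 · 1/16384 = 1124097/4096.
Numerically: E[X] ≈ 274.4377.

E[X] = C(41,6)·2^(1−C(6,2)) = 1124097/4096 ≈ 274.4377.


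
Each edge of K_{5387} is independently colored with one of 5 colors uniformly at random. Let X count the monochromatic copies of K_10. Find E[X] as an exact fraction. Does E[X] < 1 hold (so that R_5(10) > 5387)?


E[X] = C(5387, 10) · 5^{1 − 45} = 5624406917627224603154306376491 · 5^{−44} = 5624406917627224603154306376491/5684341886080801486968994140625.
As a reduced fraction: E[X] = 5624406917627224603154306376491/5684341886080801486968994140625 ≈ 0.9895.
Is E[X] < 1? YES.
Since E[X] < 1, there exists a 5-coloring of K_{5387} with no monochromatic K_10; hence R_5(10) > 5387.

E[X] = 5624406917627224603154306376491/5684341886080801486968994140625 ≈ 0.9895; E[X] < 1, so R_5(10) > 5387.


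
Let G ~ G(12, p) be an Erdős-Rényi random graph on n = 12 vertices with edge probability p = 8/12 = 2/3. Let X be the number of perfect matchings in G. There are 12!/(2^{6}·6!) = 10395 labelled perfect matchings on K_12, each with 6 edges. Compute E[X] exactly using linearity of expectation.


K_12 has 12!/(2^{6}·6!) = 10395 labelled perfect matchings.
For each such perfect matching H, let X_H = 1 if all 6 edges of H are present in G. Then P[X_H = 1] = p^{6} = (2/3)^{6} = 64/729.
Summing the indicators: E[X] = Σ_H E[X_H] = 10395 · p^{6} = 10395 · 64/729 = 24640/27.
Numerically: E[X] ≈ 912.6.

E[X] = 10395 · (2/3)^{6} = 24640/27 ≈ 912.6.


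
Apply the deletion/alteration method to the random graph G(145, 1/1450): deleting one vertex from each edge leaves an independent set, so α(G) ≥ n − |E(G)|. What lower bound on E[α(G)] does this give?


E[|E(G)|] = C(145, 2)·p = 10440 · (1/1450) = 36/5.
E[α(G)] ≥ n − E[|E(G)|] = 145 − 36/5 = 689/5.
Numerically: ≈ 137.8000.
(This is only a lower bound; the true E[α(G)] may be larger.)

E[α(G)] ≥ 689/5 ≈ 137.8000.


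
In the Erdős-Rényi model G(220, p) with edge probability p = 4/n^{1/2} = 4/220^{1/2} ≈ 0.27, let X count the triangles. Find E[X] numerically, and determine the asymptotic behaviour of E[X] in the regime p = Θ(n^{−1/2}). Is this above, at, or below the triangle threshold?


Number of potential triangles: C(220, 3) = 1750540.
Each occurs with probability p³ ≈ (0.27)³ ≈ 1.96131e-02.
By linearity: E[X] = C(220, 3)·p³ ≈ 1750540 · 1.96131e-02 ≈ 34333.493.
Since α = 1/2 < 1, p = c/n^{1/2} ≫ 1/n is above the triangle threshold p ~ 1/n. Asymptotically E[X] ~ (c³/6)·n^{3(1−α)} = (4³/6)·n^{1.5} → ∞; triangles are abundant w.h.p.

E[X] ≈ 34333.493; in regime p = Θ(1/n^{1/2}) E[X] diverges (above the triangle threshold p ~ 1/n).


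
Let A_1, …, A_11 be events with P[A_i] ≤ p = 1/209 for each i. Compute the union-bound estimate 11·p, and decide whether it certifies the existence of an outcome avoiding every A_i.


Union bound: P[∪_{i=1}^{11} A_i] ≤ Σ_i P[A_i] ≤ 11·p = 11·(1/209) = 1/19.
Numerically: 1/19 ≈ 0.05263.
Is 1/19 < 1? YES.
Since P[∪ A_i] ≤ 1/19 < 1, the complement has P[∩ A_i^c] ≥ 1 − 1/19 = 18/19 > 0, so some outcome avoids every A_i.

11·p = 1/19 ≈ 0.05263; existence CERTIFIED by the union bound.


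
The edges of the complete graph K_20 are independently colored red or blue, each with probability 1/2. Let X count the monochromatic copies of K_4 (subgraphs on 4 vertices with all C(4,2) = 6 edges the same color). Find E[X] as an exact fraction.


Let X = Σ_S X_S over the C(20, 4) = 4845 subsets S of size 4, where X_S = 1 if the K_4 on S is monochromatic.
For a fixed S, the K_4 on S has C(4, 2) = 6 edges. P[all 6 edges red] = (1/2)^6, and likewise for blue, so P[monochromatic] = 2·(1/2)^6 = 2^{1 − 6} = 1/32.
Summing: E[X] = C(20, 4) · 2^{1 − 6} = 4845 · 1/32 = 4845/32.
Numerically: E[X] ≈ 151.406.

E[X] = C(20,4)·2^(1−C(4,2)) = 4845/32 ≈ 151.406.


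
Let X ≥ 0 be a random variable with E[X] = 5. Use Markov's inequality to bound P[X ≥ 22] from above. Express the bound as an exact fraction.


μ = E[X] = 5, a = 22.
Markov: P[X ≥ 22] ≤ μ/a = (5)/22 = 5/22.
Numerically: ≈ 0.227.
(Since a = 22 > μ = 5.000, the bound 5/22 is < 1 and informative.)

P[X ≥ 22] ≤ 5/22 ≈ 0.227.


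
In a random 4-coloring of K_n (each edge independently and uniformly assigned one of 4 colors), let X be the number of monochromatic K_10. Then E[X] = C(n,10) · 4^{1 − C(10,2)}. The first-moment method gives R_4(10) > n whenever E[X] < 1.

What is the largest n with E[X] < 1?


We need C(n, 10) · 4^{1 − 45} < 1, i.e. C(n, 10) < 4^{45 − 1} = 309485009821345068724781056.
Check values of n near the boundary:
  n = 2019: C(2019, 10) = 303322949179835278009229628; 303322949179835278009229628 < 309485009821345068724781056? YES
  n = 2020: C(2020, 10) = 304832018578739931133653656; 304832018578739931133653656 < 309485009821345068724781056? YES
  n = 2021: C(2021, 10) = 306347841644770462864800616; 306347841644770462864800616 < 309485009821345068724781056? YES
  n = 2022: C(2022, 10) = 307870445231474093395937796; 307870445231474093395937796 < 309485009821345068724781056? YES
  n = 2023: C(2023, 10) = 309399856285778485315440716; 309399856285778485315440716 < 309485009821345068724781056? YES
  n = 2024: C(2024, 10) = 310936101848269937576192656; 310936101848269937576192656 < 309485009821345068724781056? NO
  n = 2025: C(2025, 10) = 312479209053472269772600560; 312479209053472269772600560 < 309485009821345068724781056? NO
  n = 2026: C(2026, 10) = 314029205130126398094885285; 314029205130126398094885285 < 309485009821345068724781056? NO
The largest n with C(n, 10) < 309485009821345068724781056 is n = 2023 (where E[X] = 77349964071444621328860179/77371252455336267181195264 ≈ 0.9997249). Hence R_4(10) > 2023, i.e. R_4(10) ≥ 2024.

Largest n = 2023; hence R_4(10) > 2023.


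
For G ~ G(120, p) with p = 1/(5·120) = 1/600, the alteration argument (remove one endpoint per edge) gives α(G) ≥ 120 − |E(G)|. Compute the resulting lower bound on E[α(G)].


E[|E(G)|] = C(120, 2)·p = 7140 · (1/600) = 119/10.
E[α(G)] ≥ n − E[|E(G)|] = 120 − 119/10 = 1081/10.
Numerically: ≈ 108.100000.
(This is only a lower bound; the true E[α(G)] may be larger.)

E[α(G)] ≥ 1081/10 ≈ 108.100000.


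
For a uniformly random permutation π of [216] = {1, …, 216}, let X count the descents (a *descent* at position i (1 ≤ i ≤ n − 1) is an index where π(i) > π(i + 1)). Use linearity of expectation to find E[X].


Write X = Σ X_I over i = 1, …, 215, with X_I the indicator of one descent.
There are 215 indicators.
For each fixed i, the pair (π(i), π(i+1)) is a uniformly random ordered pair of distinct values from {1, …, 216}; by symmetry P[π(i) > π(i+1)] = 1/2.
By linearity: E[X] = 215 · (1/2) = (216 − 1) · (1/2) = 215/2 ≈ 107.500.

E[X] = 215/2 = 107.500.


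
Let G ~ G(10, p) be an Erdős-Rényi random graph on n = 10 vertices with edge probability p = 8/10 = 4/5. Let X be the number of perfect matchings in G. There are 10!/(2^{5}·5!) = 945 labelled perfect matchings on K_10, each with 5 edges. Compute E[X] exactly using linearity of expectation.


K_10 has 10!/(2^{5}·5!) = 945 labelled perfect matchings.
For each such perfect matching H, let X_H = 1 if all 5 edges of H are present in G. Then P[X_H = 1] = p^{5} = (4/5)^{5} = 1024/3125.
Summing the indicators: E[X] = Σ_H E[X_H] = 945 · p^{5} = 945 · 1024/3125 = 193536/625.
Numerically: E[X] ≈ 309.66.

E[X] = 945 · (4/5)^{5} = 193536/625 ≈ 309.66.


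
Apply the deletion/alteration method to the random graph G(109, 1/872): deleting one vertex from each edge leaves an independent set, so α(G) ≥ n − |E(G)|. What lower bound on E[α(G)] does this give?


E[|E(G)|] = C(109, 2)·p = 5886 · (1/872) = 27/4.
E[α(G)] ≥ n − E[|E(G)|] = 109 − 27/4 = 409/4.
Numerically: ≈ 102.250.
(This is only a lower bound; the true E[α(G)] may be larger.)

E[α(G)] ≥ 409/4 ≈ 102.250.


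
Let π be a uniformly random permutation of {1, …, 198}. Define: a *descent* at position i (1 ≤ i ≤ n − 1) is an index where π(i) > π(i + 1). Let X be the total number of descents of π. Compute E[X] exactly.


Write X = Σ X_I over i = 1, …, 197, with X_I the indicator of one descent.
There are 197 indicators.
For each fixed i, the pair (π(i), π(i+1)) is a uniformly random ordered pair of distinct values from {1, …, 198}; by symmetry P[π(i) > π(i+1)] = 1/2.
By linearity: E[X] = 197 · (1/2) = (198 − 1) · (1/2) = 197/2 ≈ 98.500.

E[X] = 197/2 = 98.500.


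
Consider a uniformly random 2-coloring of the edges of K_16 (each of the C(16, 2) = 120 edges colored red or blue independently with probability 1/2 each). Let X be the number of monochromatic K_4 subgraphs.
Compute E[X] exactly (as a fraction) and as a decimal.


Let X = Σ_S X_S over the C(16, 4) = 1820 subsets S of size 4, where X_S = 1 if the K_4 on S is monochromatic.
For a fixed S, the K_4 on S has C(4, 2) = 6 edges. P[all 6 edges red] = (1/2)^6, and likewise for blue, so P[monochromatic] = 2·(1/2)^6 = 2^{1 − 6} = 1/32.
Summing: E[X] = C(16, 4) · 2^{1 − 6} = 1820 · 1/32 = 455/8.
Numerically: E[X] ≈ 56.875.

E[X] = C(16,4)·2^(1−C(4,2)) = 455/8 ≈ 56.875.


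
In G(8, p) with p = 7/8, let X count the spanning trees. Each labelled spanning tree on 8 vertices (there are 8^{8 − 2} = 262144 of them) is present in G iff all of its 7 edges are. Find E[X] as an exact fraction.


K_8 has 8^{8 − 2} = 262144 labelled spanning trees.
For each such spanning tree H, let X_H = 1 if all 7 edges of H are present in G. Then P[X_H = 1] = p^{7} = (7/8)^{7} = 823543/2097152.
Summing the indicators: E[X] = Σ_H E[X_H] = 262144 · p^{7} = 262144 · 823543/2097152 = 823543/8.
Numerically: E[X] ≈ 1.0294e+05.

E[X] = 262144 · (7/8)^{7} = 823543/8 ≈ 1.0294e+05.


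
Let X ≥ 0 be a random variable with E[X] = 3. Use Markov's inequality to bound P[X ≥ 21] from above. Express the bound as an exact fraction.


μ = E[X] = 3, a = 21.
Markov: P[X ≥ 21] ≤ μ/a = (3)/21 = 1/7.
Numerically: ≈ 0.1429.
(Since a = 21 > μ = 3.0000, the bound 1/7 is < 1 and informative.)

P[X ≥ 21] ≤ 1/7 ≈ 0.1429.


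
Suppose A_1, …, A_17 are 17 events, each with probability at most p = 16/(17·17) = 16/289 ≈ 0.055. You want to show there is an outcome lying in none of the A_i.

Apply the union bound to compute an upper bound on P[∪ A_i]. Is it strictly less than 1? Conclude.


Union bound: P[∪_{i=1}^{17} A_i] ≤ Σ_i P[A_i] ≤ 17·p = 17·(16/289) = 16/17.
Numerically: 16/17 ≈ 0.941.
Is 16/17 < 1? YES.
Since P[∪ A_i] ≤ 16/17 < 1, the complement has P[∩ A_i^c] ≥ 1 − 16/17 = 1/17 > 0, so some outcome avoids every A_i.

17·p = 16/17 ≈ 0.941; existence CERTIFIED by the union bound.


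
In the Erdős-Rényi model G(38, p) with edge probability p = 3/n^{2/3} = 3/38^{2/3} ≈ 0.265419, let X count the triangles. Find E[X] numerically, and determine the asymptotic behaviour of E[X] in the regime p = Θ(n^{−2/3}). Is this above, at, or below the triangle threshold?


Number of potential triangles: C(38, 3) = 8436.
Each occurs with probability p³ ≈ (0.265419)³ ≈ 1.86980609e-02.
By linearity: E[X] = C(38, 3)·p³ ≈ 8436 · 1.86980609e-02 ≈ 157.736842.
Since α = 2/3 < 1, p = c/n^{2/3} ≫ 1/n is above the triangle threshold p ~ 1/n. Asymptotically E[X] ~ (c³/6)·n^{3(1−α)} = (3³/6)·n^{1} → ∞; triangles are abundant w.h.p.

E[X] ≈ 157.736842; in regime p = Θ(1/n^{2/3}) E[X] diverges (above the triangle threshold p ~ 1/n).


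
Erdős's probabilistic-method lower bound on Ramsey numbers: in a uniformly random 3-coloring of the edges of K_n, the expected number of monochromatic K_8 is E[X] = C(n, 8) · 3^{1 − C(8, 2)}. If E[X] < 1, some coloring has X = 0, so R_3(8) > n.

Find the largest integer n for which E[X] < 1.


We need C(n, 8) · 3^{1 − 28} < 1, i.e. C(n, 8) < 3^{28 − 1} = 7625597484987.
Check values of n near the boundary:
  n = 151: C(151, 8) = 5551321138650; 5551321138650 < 7625597484987? YES
  n = 152: C(152, 8) = 5859727868575; 5859727868575 < 7625597484987? YES
  n = 153: C(153, 8) = 6183023199255; 6183023199255 < 7625597484987? YES
  n = 154: C(154, 8) = 6521818990995; 6521818990995 < 7625597484987? YES
  n = 155: C(155, 8) = 6876747915675; 6876747915675 < 7625597484987? YES
  n = 156: C(156, 8) = 7248464019225; 7248464019225 < 7625597484987? YES
  n = 157: C(157, 8) = 7637643295425; 7637643295425 < 7625597484987? NO
  n = 158: C(158, 8) = 8044984271181; 8044984271181 < 7625597484987? NO
  n = 159: C(159, 8) = 8471208603429; 8471208603429 < 7625597484987? NO
The largest n with C(n, 8) < 7625597484987 is n = 156 (where E[X] = 805384891025/847288609443 ≈ 0.9505). Hence R_3(8) > 156, i.e. R_3(8) ≥ 157.

Largest n = 156; hence R_3(8) > 156.


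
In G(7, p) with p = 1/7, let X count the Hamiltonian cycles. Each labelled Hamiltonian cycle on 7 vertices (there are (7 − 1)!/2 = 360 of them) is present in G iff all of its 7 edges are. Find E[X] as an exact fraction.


K_7 has (7 − 1)!/2 = 360 labelled Hamiltonian cycles.
For each such Hamiltonian cycle H, let X_H = 1 if all 7 edges of H are present in G. Then P[X_H = 1] = p^{7} = (1/7)^{7} = 1/823543.
Summing the indicators: E[X] = Σ_H E[X_H] = 360 · p^{7} = 360 · 1/823543 = 360/823543.
Numerically: E[X] ≈ 0.000437.

E[X] = 360 · (1/7)^{7} = 360/823543 ≈ 0.000437.


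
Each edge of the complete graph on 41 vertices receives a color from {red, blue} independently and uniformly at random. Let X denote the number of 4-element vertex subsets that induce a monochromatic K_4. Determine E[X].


Let X = Σ_S X_S over the C(41, 4) = 101270 subsets S of size 4, where X_S = 1 if the K_4 on S is monochromatic.
For a fixed S, the K_4 on S has C(4, 2) = 6 edges. P[all 6 edges red] = (1/2)^6, and likewise for blue, so P[monochromatic] = 2·(1/2)^6 = 2^{1 − 6} = 1/32.
By linearity of expectation: E[X] = C(41, 4) · 2^{1 − 6} = 101270 · 1/32 = 50635/16.
Numerically: E[X] ≈ 3164.68750.

E[X] = C(41,4)·2^(1−C(4,2)) = 50635/16 ≈ 3164.68750.


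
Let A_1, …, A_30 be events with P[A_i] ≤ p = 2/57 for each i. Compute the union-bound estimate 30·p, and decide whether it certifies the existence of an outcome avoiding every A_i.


Union bound: P[∪_{i=1}^{30} A_i] ≤ Σ_i P[A_i] ≤ 30·p = 30·(2/57) = 20/19.
Numerically: 20/19 ≈ 1.053.
Is 20/19 < 1? NO.
Since the bound 20/19 is ≥ 1, the union bound is uninformative here; it does NOT by itself certify existence.

30·p = 20/19 ≈ 1.053; existence NOT certified by the union bound.


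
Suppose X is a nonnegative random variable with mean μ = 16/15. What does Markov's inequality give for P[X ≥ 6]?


μ = E[X] = 16/15, a = 6.
Markov: P[X ≥ 6] ≤ μ/a = (16/15)/6 = 8/45.
Numerically: ≈ 0.17778.
(Since a = 6 > μ = 1.06667, the bound 8/45 is < 1 and informative.)

P[X ≥ 6] ≤ 8/45 ≈ 0.17778.


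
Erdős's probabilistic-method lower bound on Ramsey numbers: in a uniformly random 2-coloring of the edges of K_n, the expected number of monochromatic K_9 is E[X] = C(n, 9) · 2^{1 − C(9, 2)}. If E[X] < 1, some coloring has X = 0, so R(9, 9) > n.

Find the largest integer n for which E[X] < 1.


We need C(n, 9) · 2^{1 − 36} < 1, i.e. C(n, 9) < 2^{36 − 1} = 34359738368.
Check values of n near the boundary:
  n = 60: C(60, 9) = 14783142660; 14783142660 < 34359738368? YES
  n = 61: C(61, 9) = 17341763505; 17341763505 < 34359738368? YES
  n = 62: C(62, 9) = 20286591270; 20286591270 < 34359738368? YES
  n = 63: C(63, 9) = 23667689815; 23667689815 < 34359738368? YES
  n = 64: C(64, 9) = 27540584512; 27540584512 < 34359738368? YES
  n = 65: C(65, 9) = 31966749880; 31966749880 < 34359738368? YES
  n = 66: C(66, 9) = 37014131440; 37014131440 < 34359738368? NO
  n = 67: C(67, 9) = 42757703560; 42757703560 < 34359738368? NO
  n = 68: C(68, 9) = 49280065120; 49280065120 < 34359738368? NO
The largest n with C(n, 9) < 34359738368 is n = 65 (where E[X] = 3995843735/4294967296 ≈ 0.930355). Hence R(9, 9) > 65, i.e. R(9, 9) ≥ 66.

Largest n = 65; hence R(9, 9) > 65.


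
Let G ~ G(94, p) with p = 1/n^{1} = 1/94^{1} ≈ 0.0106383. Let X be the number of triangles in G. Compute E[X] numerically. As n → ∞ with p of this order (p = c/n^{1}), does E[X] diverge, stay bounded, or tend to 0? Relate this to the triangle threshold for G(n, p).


Number of potential triangles: C(94, 3) = 134044.
Each occurs with probability p³ ≈ (0.0106383)³ ≈ 1.20397214e-06.
By linearity: E[X] = C(94, 3)·p³ ≈ 134044 · 1.20397214e-06 ≈ 0.161385.
Here α = 1, so p = 1/n is exactly at the triangle threshold p ~ 1/n. Asymptotically E[X] → c³/6 = 1³/6 = 1/6 ≈ 0.166667, a bounded constant. In this regime the triangle count is asymptotically Poisson(c³/6).

E[X] ≈ 0.161385; in regime p = Θ(1/n^{1}) E[X] stays bounded (at the triangle threshold p ~ 1/n).


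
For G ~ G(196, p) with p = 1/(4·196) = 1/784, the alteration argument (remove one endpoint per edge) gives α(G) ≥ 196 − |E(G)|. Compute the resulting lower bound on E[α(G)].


E[|E(G)|] = C(196, 2)·p = 19110 · (1/784) = 195/8.
E[α(G)] ≥ n − E[|E(G)|] = 196 − 195/8 = 1373/8.
Numerically: ≈ 171.625000.
(This is only a lower bound; the true E[α(G)] may be larger.)

E[α(G)] ≥ 1373/8 ≈ 171.625000.


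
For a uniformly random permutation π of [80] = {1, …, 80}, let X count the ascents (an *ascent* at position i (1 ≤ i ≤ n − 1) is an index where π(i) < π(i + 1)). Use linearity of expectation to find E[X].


Write X = Σ X_I over i = 1, …, 79, with X_I the indicator of one ascent.
There are 79 indicators.
For each fixed i, the pair (π(i), π(i+1)) is a uniformly random ordered pair of distinct values from {1, …, 80}; by symmetry P[π(i) < π(i+1)] = 1/2.
By linearity: E[X] = 79 · (1/2) = (80 − 1) · (1/2) = 79/2 ≈ 39.500000.

E[X] = 79/2 = 39.500000.


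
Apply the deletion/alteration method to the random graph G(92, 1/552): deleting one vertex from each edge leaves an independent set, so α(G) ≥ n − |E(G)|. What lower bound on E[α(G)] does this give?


E[|E(G)|] = C(92, 2)·p = 4186 · (1/552) = 91/12.
E[α(G)] ≥ n − E[|E(G)|] = 92 − 91/12 = 1013/12.
Numerically: ≈ 84.41667.
(This is only a lower bound; the true E[α(G)] may be larger.)

E[α(G)] ≥ 1013/12 ≈ 84.41667.


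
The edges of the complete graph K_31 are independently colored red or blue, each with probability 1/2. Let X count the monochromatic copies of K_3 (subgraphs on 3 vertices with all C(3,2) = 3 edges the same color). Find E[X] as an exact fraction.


Let X = Σ_S X_S over the C(31, 3) = 4495 subsets S of size 3, where X_S = 1 if the K_3 on S is monochromatic.
For a fixed S, the K_3 on S has C(3, 2) = 3 edges. P[all 3 edges red] = (1/2)^3, and likewise for blue, so P[monochromatic] = 2·(1/2)^3 = 2^{1 − 3} = 1/4.
By linearity of expectation: E[X] = C(31, 3) · 2^{1 − 3} = 4495 · 1/4 = 4495/4.
Numerically: E[X] ≈ 1123.7500.

E[X] = C(31,3)·2^(1−C(3,2)) = 4495/4 ≈ 1123.7500.


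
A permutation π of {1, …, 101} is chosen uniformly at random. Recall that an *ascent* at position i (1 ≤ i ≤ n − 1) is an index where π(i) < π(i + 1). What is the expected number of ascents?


Write X = Σ X_I over i = 1, …, 100, with X_I the indicator of one ascent.
There are 100 indicators.
For each fixed i, the pair (π(i), π(i+1)) is a uniformly random ordered pair of distinct values from {1, …, 101}; by symmetry P[π(i) < π(i+1)] = 1/2.
By linearity: E[X] = 100 · (1/2) = (101 − 1) · (1/2) = 50 ≈ 50.00000.

E[X] = 50 = 50.00000.


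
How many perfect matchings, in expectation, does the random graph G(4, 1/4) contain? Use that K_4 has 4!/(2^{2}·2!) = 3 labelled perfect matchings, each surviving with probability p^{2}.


K_4 has 4!/(2^{2}·2!) = 3 labelled perfect matchings.
For each such perfect matching H, let X_H = 1 if all 2 edges of H are present in G. Then P[X_H = 1] = p^{2} = (1/4)^{2} = 1/16.
By linearity: E[X] = Σ_H E[X_H] = 3 · p^{2} = 3 · 1/16 = 3/16.
Numerically: E[X] ≈ 0.1875.

E[X] = 3 · (1/4)^{2} = 3/16 ≈ 0.1875.


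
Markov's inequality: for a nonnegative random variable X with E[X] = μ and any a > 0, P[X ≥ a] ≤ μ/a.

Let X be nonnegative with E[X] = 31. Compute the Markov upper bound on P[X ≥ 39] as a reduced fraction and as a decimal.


μ = E[X] = 31, a = 39.
Markov: P[X ≥ 39] ≤ μ/a = (31)/39 = 31/39.
Numerically: ≈ 0.79487.
(Since a = 39 > μ = 31.00000, the bound 31/39 is < 1 and informative.)

P[X ≥ 39] ≤ 31/39 ≈ 0.79487.


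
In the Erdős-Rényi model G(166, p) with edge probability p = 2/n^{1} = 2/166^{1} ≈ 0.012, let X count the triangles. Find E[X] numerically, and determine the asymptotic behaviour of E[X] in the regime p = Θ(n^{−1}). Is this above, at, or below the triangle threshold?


Number of potential triangles: C(166, 3) = 748660.
Each occurs with probability p³ ≈ (0.012)³ ≈ 1.74890e-06.
By linearity: E[X] = C(166, 3)·p³ ≈ 748660 · 1.74890e-06 ≈ 1.309.
Here α = 1, so p = 2/n is exactly at the triangle threshold p ~ 1/n. Asymptotically E[X] → c³/6 = 2³/6 = 4/3 ≈ 1.333, a bounded constant. In this regime the triangle count is asymptotically Poisson(c³/6).

E[X] ≈ 1.309; in regime p = Θ(1/n^{1}) E[X] stays bounded (at the triangle threshold p ~ 1/n).


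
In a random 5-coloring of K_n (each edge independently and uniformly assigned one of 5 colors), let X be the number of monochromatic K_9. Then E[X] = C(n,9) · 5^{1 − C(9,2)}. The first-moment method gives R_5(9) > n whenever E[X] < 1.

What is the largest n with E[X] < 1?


We need C(n, 9) · 5^{1 − 36} < 1, i.e. C(n, 9) < 5^{36 − 1} = 2910383045673370361328125.
Check values of n near the boundary:
  n = 2167: C(2167, 9) = 2855899084841489792706810; 2855899084841489792706810 < 2910383045673370361328125? YES
  n = 2168: C(2168, 9) = 2867804175977929537095120; 2867804175977929537095120 < 2910383045673370361328125? YES
  n = 2169: C(2169, 9) = 2879753360044504243499683; 2879753360044504243499683 < 2910383045673370361328125? YES
  n = 2170: C(2170, 9) = 2891746779868845075610510; 2891746779868845075610510 < 2910383045673370361328125? YES
  n = 2171: C(2171, 9) = 2903784578674959601827205; 2903784578674959601827205 < 2910383045673370361328125? YES
  n = 2172: C(2172, 9) = 2915866900084148060642020; 2915866900084148060642020 < 2910383045673370361328125? NO
  n = 2173: C(2173, 9) = 2927993888115921319674265; 2927993888115921319674265 < 2910383045673370361328125? NO
The largest n with C(n, 9) < 2910383045673370361328125 is n = 2171 (where E[X] = 580756915734991920365441/582076609134674072265625 ≈ 0.99773). Hence R_5(9) > 2171, i.e. R_5(9) ≥ 2172.

Largest n = 2171; hence R_5(9) > 2171.


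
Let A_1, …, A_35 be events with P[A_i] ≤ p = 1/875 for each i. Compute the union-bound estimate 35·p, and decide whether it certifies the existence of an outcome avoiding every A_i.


Union bound: P[∪_{i=1}^{35} A_i] ≤ Σ_i P[A_i] ≤ 35·p = 35·(1/875) = 1/25.
Numerically: 1/25 ≈ 0.040000.
Is 1/25 < 1? YES.
Since P[∪ A_i] ≤ 1/25 < 1, the complement has P[∩ A_i^c] ≥ 1 − 1/25 = 24/25 > 0, so some outcome avoids every A_i.

35·p = 1/25 ≈ 0.040000; existence CERTIFIED by the union bound.


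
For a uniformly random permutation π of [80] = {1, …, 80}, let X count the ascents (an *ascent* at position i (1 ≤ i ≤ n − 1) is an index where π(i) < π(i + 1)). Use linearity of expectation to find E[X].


Write X = Σ X_I over i = 1, …, 79, with X_I the indicator of one ascent.
There are 79 indicators.
For each fixed i, the pair (π(i), π(i+1)) is a uniformly random ordered pair of distinct values from {1, …, 80}; by symmetry P[π(i) < π(i+1)] = 1/2.
By linearity: E[X] = 79 · (1/2) = (80 − 1) · (1/2) = 79/2 ≈ 39.50000.

E[X] = 79/2 = 39.50000.


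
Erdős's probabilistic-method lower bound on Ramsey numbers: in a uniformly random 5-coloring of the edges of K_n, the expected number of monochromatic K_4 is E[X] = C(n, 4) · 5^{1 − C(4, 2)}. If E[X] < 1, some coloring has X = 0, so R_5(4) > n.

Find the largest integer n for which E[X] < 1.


We need C(n, 4) · 5^{1 − 6} < 1, i.e. C(n, 4) < 5^{6 − 1} = 3125.
Check values of n near the boundary:
  n = 13: C(13, 4) = 715; 715 < 3125? YES
  n = 14: C(14, 4) = 1001; 1001 < 3125? YES
  n = 15: C(15, 4) = 1365; 1365 < 3125? YES
  n = 16: C(16, 4) = 1820; 1820 < 3125? YES
  n = 17: C(17, 4) = 2380; 2380 < 3125? YES
  n = 18: C(18, 4) = 3060; 3060 < 3125? YES
  n = 19: C(19, 4) = 3876; 3876 < 3125? NO
  n = 20: C(20, 4) = 4845; 4845 < 3125? NO
The largest n with C(n, 4) < 3125 is n = 18 (where E[X] = 612/625 ≈ 0.97920). Hence R_5(4) > 18, i.e. R_5(4) ≥ 19.

Largest n = 18; hence R_5(4) > 18.


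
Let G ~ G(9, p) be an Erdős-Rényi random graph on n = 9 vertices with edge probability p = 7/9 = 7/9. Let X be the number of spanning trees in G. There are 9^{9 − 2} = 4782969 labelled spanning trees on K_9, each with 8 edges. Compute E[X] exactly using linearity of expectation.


K_9 has 9^{9 − 2} = 4782969 labelled spanning trees.
For each such spanning tree H, let X_H = 1 if all 8 edges of H are present in G. Then P[X_H = 1] = p^{8} = (7/9)^{8} = 5764801/43046721.
By linearity: E[X] = Σ_H E[X_H] = 4782969 · p^{8} = 4782969 · 5764801/43046721 = 5764801/9.
Numerically: E[X] ≈ 6.41e+05.

E[X] = 4782969 · (7/9)^{8} = 5764801/9 ≈ 6.41e+05.


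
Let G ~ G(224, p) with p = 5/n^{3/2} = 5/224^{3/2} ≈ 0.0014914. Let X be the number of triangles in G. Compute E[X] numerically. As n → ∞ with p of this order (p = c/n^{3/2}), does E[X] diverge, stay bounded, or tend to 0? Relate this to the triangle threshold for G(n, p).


Number of potential triangles: C(224, 3) = 1848224.
Each occurs with probability p³ ≈ (0.0014914)³ ≈ 3.3173701e-09.
By linearity: E[X] = C(224, 3)·p³ ≈ 1848224 · 3.3173701e-09 ≈ 0.00613.
Since α = 3/2 > 1, p = c/n^{3/2} = o(1/n) is below the triangle threshold p ~ 1/n. Asymptotically E[X] ~ (c³/6)·n^{3(1−α)} = (5³/6)·n^{-1.5} → 0, so by Markov's inequality G has no triangles w.h.p.

E[X] ≈ 0.00613; in regime p = Θ(1/n^{3/2}) E[X] tends to 0 (below the triangle threshold p ~ 1/n).


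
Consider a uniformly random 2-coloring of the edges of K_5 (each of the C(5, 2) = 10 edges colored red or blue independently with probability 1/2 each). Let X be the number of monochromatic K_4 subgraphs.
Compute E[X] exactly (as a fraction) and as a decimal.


Let X = Σ_S X_S over the C(5, 4) = 5 subsets S of size 4, where X_S = 1 if the K_4 on S is monochromatic.
For a fixed S, the K_4 on S has C(4, 2) = 6 edges. P[all 6 edges red] = (1/2)^6, and likewise for blue, so P[monochromatic] = 2·(1/2)^6 = 2^{1 − 6} = 1/32.
Summing: E[X] = C(5, 4) · 2^{1 − 6} = 5 · 1/32 = 5/32.
Numerically: E[X] ≈ 0.156250.

E[X] = C(5,4)·2^(1−C(4,2)) = 5/32 ≈ 0.156250.


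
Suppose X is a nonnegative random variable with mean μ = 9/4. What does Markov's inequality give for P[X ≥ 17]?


μ = E[X] = 9/4, a = 17.
Markov: P[X ≥ 17] ≤ μ/a = (9/4)/17 = 9/68.
Numerically: ≈ 0.13235.
(Since a = 17 > μ = 2.25000, the bound 9/68 is < 1 and informative.)

P[X ≥ 17] ≤ 9/68 ≈ 0.13235.


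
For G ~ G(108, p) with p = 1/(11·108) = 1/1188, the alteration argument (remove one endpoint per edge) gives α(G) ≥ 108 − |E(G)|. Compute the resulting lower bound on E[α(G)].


E[|E(G)|] = C(108, 2)·p = 5778 · (1/1188) = 107/22.
E[α(G)] ≥ n − E[|E(G)|] = 108 − 107/22 = 2269/22.
Numerically: ≈ 103.13636.
(This is only a lower bound; the true E[α(G)] may be larger.)

E[α(G)] ≥ 2269/22 ≈ 103.13636.


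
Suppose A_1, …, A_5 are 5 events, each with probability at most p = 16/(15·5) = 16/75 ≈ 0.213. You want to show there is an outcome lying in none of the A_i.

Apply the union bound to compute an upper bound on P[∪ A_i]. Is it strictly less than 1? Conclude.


Union bound: P[∪_{i=1}^{5} A_i] ≤ Σ_i P[A_i] ≤ 5·p = 5·(16/75) = 16/15.
Numerically: 16/15 ≈ 1.067.
Is 16/15 < 1? NO.
Since the bound 16/15 is ≥ 1, the union bound is uninformative here; it does NOT by itself certify existence.

5·p = 16/15 ≈ 1.067; existence NOT certified by the union bound.


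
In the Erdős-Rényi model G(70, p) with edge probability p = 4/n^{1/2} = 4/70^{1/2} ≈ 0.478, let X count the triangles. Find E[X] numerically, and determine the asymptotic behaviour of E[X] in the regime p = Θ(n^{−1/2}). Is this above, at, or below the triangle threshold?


Number of potential triangles: C(70, 3) = 54740.
Each occurs with probability p³ ≈ (0.478)³ ≈ 1.09278e-01.
By linearity: E[X] = C(70, 3)·p³ ≈ 54740 · 1.09278e-01 ≈ 5981.880.
Since α = 1/2 < 1, p = c/n^{1/2} ≫ 1/n is above the triangle threshold p ~ 1/n. Asymptotically E[X] ~ (c³/6)·n^{3(1−α)} = (4³/6)·n^{1.5} → ∞; triangles are abundant w.h.p.

E[X] ≈ 5981.880; in regime p = Θ(1/n^{1/2}) E[X] diverges (above the triangle threshold p ~ 1/n).


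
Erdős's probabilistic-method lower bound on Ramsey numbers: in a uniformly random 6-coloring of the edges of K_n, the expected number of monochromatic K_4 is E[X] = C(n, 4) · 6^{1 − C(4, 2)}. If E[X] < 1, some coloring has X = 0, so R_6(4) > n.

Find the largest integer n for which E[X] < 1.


We need C(n, 4) · 6^{1 − 6} < 1, i.e. C(n, 4) < 6^{6 − 1} = 7776.
Check values of n near the boundary:
  n = 17: C(17, 4) = 2380; 2380 < 7776? YES
  n = 18: C(18, 4) = 3060; 3060 < 7776? YES
  n = 19: C(19, 4) = 3876; 3876 < 7776? YES
  n = 20: C(20, 4) = 4845; 4845 < 7776? YES
  n = 21: C(21, 4) = 5985; 5985 < 7776? YES
  n = 22: C(22, 4) = 7315; 7315 < 7776? YES
  n = 23: C(23, 4) = 8855; 8855 < 7776? NO
The largest n with C(n, 4) < 7776 is n = 22 (where E[X] = 7315/7776 ≈ 0.9407150). Hence R_6(4) > 22, i.e. R_6(4) ≥ 23.

Largest n = 22; hence R_6(4) > 22.


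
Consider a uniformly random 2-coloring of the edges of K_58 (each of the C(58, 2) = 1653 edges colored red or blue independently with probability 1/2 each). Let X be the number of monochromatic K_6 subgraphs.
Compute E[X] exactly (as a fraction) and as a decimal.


Let X = Σ_S X_S over the C(58, 6) = 40475358 subsets S of size 6, where X_S = 1 if the K_6 on S is monochromatic.
For a fixed S, the K_6 on S has C(6, 2) = 15 edges. P[all 15 edges red] = (1/2)^15, and likewise for blue, so P[monochromatic] = 2·(1/2)^15 = 2^{1 − 15} = 1/16384.
Summing: E[X] = C(58, 6) · 2^{1 − 15} = 40475358 · 1/16384 = 20237679/8192.
Numerically: E[X] ≈ 2470.41980.

E[X] = C(58,6)·2^(1−C(6,2)) = 20237679/8192 ≈ 2470.41980.


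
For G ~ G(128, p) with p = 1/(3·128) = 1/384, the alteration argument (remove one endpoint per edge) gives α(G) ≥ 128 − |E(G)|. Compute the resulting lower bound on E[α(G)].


E[|E(G)|] = C(128, 2)·p = 8128 · (1/384) = 127/6.
E[α(G)] ≥ n − E[|E(G)|] = 128 − 127/6 = 641/6.
Numerically: ≈ 106.833.
(This is only a lower bound; the true E[α(G)] may be larger.)

E[α(G)] ≥ 641/6 ≈ 106.833.


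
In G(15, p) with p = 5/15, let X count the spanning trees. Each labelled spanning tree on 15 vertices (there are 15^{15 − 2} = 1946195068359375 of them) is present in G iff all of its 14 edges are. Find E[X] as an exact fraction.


K_15 has 15^{15 − 2} = 1946195068359375 labelled spanning trees.
For each such spanning tree H, let X_H = 1 if all 14 edges of H are present in G. Then P[X_H = 1] = p^{14} = (1/3)^{14} = 1/4782969.
Summing the indicators: E[X] = Σ_H E[X_H] = 1946195068359375 · p^{14} = 1946195068359375 · 1/4782969 = 1220703125/3.
Numerically: E[X] ≈ 4.069e+08.

E[X] = 1946195068359375 · (1/3)^{14} = 1220703125/3 ≈ 4.069e+08.


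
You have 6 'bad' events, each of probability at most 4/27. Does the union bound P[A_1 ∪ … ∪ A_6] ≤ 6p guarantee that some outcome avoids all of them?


Union bound: P[∪_{i=1}^{6} A_i] ≤ Σ_i P[A_i] ≤ 6·p = 6·(4/27) = 8/9.
Numerically: 8/9 ≈ 0.8888889.
Is 8/9 < 1? YES.
Since P[∪ A_i] ≤ 8/9 < 1, the complement has P[∩ A_i^c] ≥ 1 − 8/9 = 1/9 > 0, so some outcome avoids every A_i.

6·p = 8/9 ≈ 0.8888889; existence CERTIFIED by the union bound.


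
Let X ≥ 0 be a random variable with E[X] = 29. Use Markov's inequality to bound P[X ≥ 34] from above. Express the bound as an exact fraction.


μ = E[X] = 29, a = 34.
Markov: P[X ≥ 34] ≤ μ/a = (29)/34 = 29/34.
Numerically: ≈ 0.853.
(Since a = 34 > μ = 29.000, the bound 29/34 is < 1 and informative.)

P[X ≥ 34] ≤ 29/34 ≈ 0.853.


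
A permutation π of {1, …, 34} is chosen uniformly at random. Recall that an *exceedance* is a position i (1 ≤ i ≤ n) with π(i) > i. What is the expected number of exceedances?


Write X = Σ_{i=1}^{34} X_i, where X_i = 1_{π(i) > i}.
For each fixed i, π(i) is uniform over {1, …, 34} (marginal of a uniform permutation), so P[π(i) > i] = (n − i)/n. Summing: Σ_{i=1}^{34} (n − i)/n = (0 + 1 + … + 33)/34 = 34(34 − 1)/(2·34) = (34 − 1)/2.
Hence E[X] = Σ_{i=1}^{34} (34 − i)/34 = 33/2 ≈ 16.50000.

E[X] = 33/2 = 16.50000.


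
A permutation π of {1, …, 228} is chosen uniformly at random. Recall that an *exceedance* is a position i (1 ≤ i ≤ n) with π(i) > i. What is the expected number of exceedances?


Write X = Σ_{i=1}^{228} X_i, where X_i = 1_{π(i) > i}.
For each fixed i, π(i) is uniform over {1, …, 228} (marginal of a uniform permutation), so P[π(i) > i] = (n − i)/n. Summing: Σ_{i=1}^{228} (n − i)/n = (0 + 1 + … + 227)/228 = 228(228 − 1)/(2·228) = (228 − 1)/2.
Hence E[X] = Σ_{i=1}^{228} (228 − i)/228 = 227/2 ≈ 113.5000.

E[X] = 227/2 = 113.5000.


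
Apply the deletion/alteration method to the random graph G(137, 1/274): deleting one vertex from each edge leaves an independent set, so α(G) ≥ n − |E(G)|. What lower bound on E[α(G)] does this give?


E[|E(G)|] = C(137, 2)·p = 9316 · (1/274) = 34.
E[α(G)] ≥ n − E[|E(G)|] = 137 − 34 = 103.
Numerically: ≈ 103.0000.
(This is only a lower bound; the true E[α(G)] may be larger.)

E[α(G)] ≥ 103 ≈ 103.0000.


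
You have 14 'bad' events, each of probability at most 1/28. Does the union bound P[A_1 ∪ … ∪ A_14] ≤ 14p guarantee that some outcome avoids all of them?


Union bound: P[∪_{i=1}^{14} A_i] ≤ Σ_i P[A_i] ≤ 14·p = 14·(1/28) = 1/2.
Numerically: 1/2 ≈ 0.500000.
Is 1/2 < 1? YES.
Since P[∪ A_i] ≤ 1/2 < 1, the complement has P[∩ A_i^c] ≥ 1 − 1/2 = 1/2 > 0, so some outcome avoids every A_i.

14·p = 1/2 ≈ 0.500000; existence CERTIFIED by the union bound.


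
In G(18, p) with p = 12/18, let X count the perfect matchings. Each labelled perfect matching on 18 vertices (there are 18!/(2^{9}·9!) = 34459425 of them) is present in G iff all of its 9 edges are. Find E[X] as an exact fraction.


K_18 has 18!/(2^{9}·9!) = 34459425 labelled perfect matchings.
For each such perfect matching H, let X_H = 1 if all 9 edges of H are present in G. Then P[X_H = 1] = p^{9} = (2/3)^{9} = 512/19683.
By linearity: E[X] = Σ_H E[X_H] = 34459425 · p^{9} = 34459425 · 512/19683 = 217817600/243.
Numerically: E[X] ≈ 8.964e+05.

E[X] = 34459425 · (2/3)^{9} = 217817600/243 ≈ 8.964e+05.


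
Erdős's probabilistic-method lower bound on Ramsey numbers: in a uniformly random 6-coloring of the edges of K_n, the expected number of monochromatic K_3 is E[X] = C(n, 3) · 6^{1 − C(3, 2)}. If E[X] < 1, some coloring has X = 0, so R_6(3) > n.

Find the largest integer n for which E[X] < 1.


We need C(n, 3) · 6^{1 − 3} < 1, i.e. C(n, 3) < 6^{3 − 1} = 36.
Check values of n near the boundary:
  n = 3: C(3, 3) = 1; 1 < 36? YES
  n = 4: C(4, 3) = 4; 4 < 36? YES
  n = 5: C(5, 3) = 10; 10 < 36? YES
  n = 6: C(6, 3) = 20; 20 < 36? YES
  n = 7: C(7, 3) = 35; 35 < 36? YES
  n = 8: C(8, 3) = 56; 56 < 36? NO
The largest n with C(n, 3) < 36 is n = 7 (where E[X] = 35/36 ≈ 0.97222). Hence R_6(3) > 7, i.e. R_6(3) ≥ 8.

Largest n = 7; hence R_6(3) > 7.


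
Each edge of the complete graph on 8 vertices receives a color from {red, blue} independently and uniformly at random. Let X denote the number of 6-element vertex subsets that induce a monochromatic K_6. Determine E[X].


Let X = Σ_S X_S over the C(8, 6) = 28 subsets S of size 6, where X_S = 1 if the K_6 on S is monochromatic.
For a fixed S, the K_6 on S has C(6, 2) = 15 edges. P[all 15 edges red] = (1/2)^15, and likewise for blue, so P[monochromatic] = 2·(1/2)^15 = 2^{1 − 15} = 1/16384.
Summing: E[X] = C(8, 6) · 2^{1 − 15} = 28 · 1/16384 = 7/4096.
Numerically: E[X] ≈ 0.00171.

E[X] = C(8,6)·2^(1−C(6,2)) = 7/4096 ≈ 0.00171.


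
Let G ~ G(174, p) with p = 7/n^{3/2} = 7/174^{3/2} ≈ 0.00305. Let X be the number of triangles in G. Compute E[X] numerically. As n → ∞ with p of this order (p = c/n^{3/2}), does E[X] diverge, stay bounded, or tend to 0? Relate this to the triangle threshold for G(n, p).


Number of potential triangles: C(174, 3) = 862924.
Each occurs with probability p³ ≈ (0.00305)³ ≈ 2.836759e-08.
By linearity: E[X] = C(174, 3)·p³ ≈ 862924 · 2.836759e-08 ≈ 0.0245.
Since α = 3/2 > 1, p = c/n^{3/2} = o(1/n) is below the triangle threshold p ~ 1/n. Asymptotically E[X] ~ (c³/6)·n^{3(1−α)} = (7³/6)·n^{-1.5} → 0, so by Markov's inequality G has no triangles w.h.p.

E[X] ≈ 0.0245; in regime p = Θ(1/n^{3/2}) E[X] tends to 0 (below the triangle threshold p ~ 1/n).


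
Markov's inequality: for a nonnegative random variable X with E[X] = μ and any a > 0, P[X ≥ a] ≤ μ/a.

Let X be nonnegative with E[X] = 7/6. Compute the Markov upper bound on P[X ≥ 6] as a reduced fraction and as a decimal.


μ = E[X] = 7/6, a = 6.
Markov: P[X ≥ 6] ≤ μ/a = (7/6)/6 = 7/36.
Numerically: ≈ 0.1944.
(Since a = 6 > μ = 1.1667, the bound 7/36 is < 1 and informative.)

P[X ≥ 6] ≤ 7/36 ≈ 0.1944.


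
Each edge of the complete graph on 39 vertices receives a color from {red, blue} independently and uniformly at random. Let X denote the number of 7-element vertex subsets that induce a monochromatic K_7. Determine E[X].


Let X = Σ_S X_S over the C(39, 7) = 15380937 subsets S of size 7, where X_S = 1 if the K_7 on S is monochromatic.
For a fixed S, the K_7 on S has C(7, 2) = 21 edges. P[all 21 edges red] = (1/2)^21, and likewise for blue, so P[monochromatic] = 2·(1/2)^21 = 2^{1 − 21} = 1/1048576.
By linearity of expectation: E[X] = C(39, 7) · 2^{1 − 21} = 15380937 · 1/1048576 = 15380937/1048576.
Numerically: E[X] ≈ 14.668.

E[X] = C(39,7)·2^(1−C(7,2)) = 15380937/1048576 ≈ 14.668.


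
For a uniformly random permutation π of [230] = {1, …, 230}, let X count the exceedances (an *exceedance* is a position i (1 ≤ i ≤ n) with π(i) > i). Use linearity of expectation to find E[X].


Write X = Σ_{i=1}^{230} X_i, where X_i = 1_{π(i) > i}.
For each fixed i, π(i) is uniform over {1, …, 230} (marginal of a uniform permutation), so P[π(i) > i] = (n − i)/n. Summing: Σ_{i=1}^{230} (n − i)/n = (0 + 1 + … + 229)/230 = 230(230 − 1)/(2·230) = (230 − 1)/2.
Hence E[X] = Σ_{i=1}^{230} (230 − i)/230 = 229/2 ≈ 114.50000.

E[X] = 229/2 = 114.50000.


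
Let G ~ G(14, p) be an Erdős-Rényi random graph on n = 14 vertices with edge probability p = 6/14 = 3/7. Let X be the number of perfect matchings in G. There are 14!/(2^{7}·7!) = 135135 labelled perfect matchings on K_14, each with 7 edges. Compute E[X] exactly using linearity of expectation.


K_14 has 14!/(2^{7}·7!) = 135135 labelled perfect matchings.
For each such perfect matching H, let X_H = 1 if all 7 edges of H are present in G. Then P[X_H = 1] = p^{7} = (3/7)^{7} = 2187/823543.
Summing the indicators: E[X] = Σ_H E[X_H] = 135135 · p^{7} = 135135 · 2187/823543 = 42220035/117649.
Numerically: E[X] ≈ 358.864.

E[X] = 135135 · (3/7)^{7} = 42220035/117649 ≈ 358.864.
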